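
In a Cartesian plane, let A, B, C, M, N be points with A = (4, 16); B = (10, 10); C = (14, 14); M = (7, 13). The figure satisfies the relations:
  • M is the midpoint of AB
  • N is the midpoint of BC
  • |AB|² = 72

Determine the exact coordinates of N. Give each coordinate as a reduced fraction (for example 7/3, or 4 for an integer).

N = (12, 12)

1. N_x = 12  [2·N = B+C = (10, 10)+(14, 14)]
2. N_y = 12  [2·N = B+C = (10, 10)+(14, 14)]
   so N = (12, 12)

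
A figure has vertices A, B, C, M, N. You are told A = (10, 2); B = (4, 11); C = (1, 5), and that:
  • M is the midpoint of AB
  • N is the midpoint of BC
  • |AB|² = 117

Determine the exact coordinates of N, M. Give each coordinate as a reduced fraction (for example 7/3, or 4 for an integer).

N = (5/2, 8)
M = (7, 13/2)

1. M_x = 7  [2·M = A+B = (10, 2)+(4, 11)]
2. M_y = 13/2  [2·M = A+B = (10, 2)+(4, 11)]
   so M = (7, 13/2)
3. N_x = 5/2  [2·N = B+C = (4, 11)+(1, 5)]
4. N_y = 8  [2·N = B+C = (4, 11)+(1, 5)]
   so N = (5/2, 8)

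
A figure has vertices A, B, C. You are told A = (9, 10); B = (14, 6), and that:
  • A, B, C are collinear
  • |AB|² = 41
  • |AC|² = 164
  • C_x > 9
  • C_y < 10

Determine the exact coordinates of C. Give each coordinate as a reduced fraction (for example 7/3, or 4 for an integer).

1. C_x = 19  [[A, B, C are collinear ⇒ 4x+5y-86=0] ∩ [|C−(9, 10)|²=164]]
2. C_y = 2  [[A, B, C are collinear ⇒ 4x+5y-86=0] ∩ [|C−(9, 10)|²=164]]
   so C = (19, 2)

C = (19, 2)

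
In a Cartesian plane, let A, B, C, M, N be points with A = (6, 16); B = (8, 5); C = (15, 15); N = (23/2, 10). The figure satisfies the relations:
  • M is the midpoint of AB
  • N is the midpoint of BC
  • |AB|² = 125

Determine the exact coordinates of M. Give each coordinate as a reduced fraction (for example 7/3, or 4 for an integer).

1. M_x = 7  [2·M = A+B = (6, 16)+(8, 5)]
2. M_y = 21/2  [2·M = A+B = (6, 16)+(8, 5)]
   so M = (7, 21/2)

M = (7, 21/2)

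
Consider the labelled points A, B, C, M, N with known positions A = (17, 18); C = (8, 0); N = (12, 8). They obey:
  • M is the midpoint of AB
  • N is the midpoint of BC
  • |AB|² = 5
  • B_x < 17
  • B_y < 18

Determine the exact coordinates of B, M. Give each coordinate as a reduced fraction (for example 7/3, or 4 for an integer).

B = (16, 16)
M = (33/2, 17)

1. B_x = 16  [B = 2·N−C = 2·(12, 8)−(8, 0)]
2. B_y = 16  [B = 2·N−C = 2·(12, 8)−(8, 0)]
   so B = (16, 16)
3. M_x = 33/2  [2·M = A+B = (17, 18)+(16, 16)]
4. M_y = 17  [2·M = A+B = (17, 18)+(16, 16)]
   so M = (33/2, 17)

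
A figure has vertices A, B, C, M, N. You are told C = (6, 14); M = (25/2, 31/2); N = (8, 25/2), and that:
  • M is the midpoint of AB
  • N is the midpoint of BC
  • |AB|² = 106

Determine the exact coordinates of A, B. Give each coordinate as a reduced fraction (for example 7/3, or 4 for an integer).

A = (15, 20)
B = (10, 11)

1. B_x = 10  [B = 2·N−C = 2·(8, 25/2)−(6, 14)]
2. B_y = 11  [B = 2·N−C = 2·(8, 25/2)−(6, 14)]
   so B = (10, 11)
3. A_x = 15  [A = 2·M−B = 2·(25/2, 31/2)−(10, 11)]
4. A_y = 20  [A = 2·M−B = 2·(25/2, 31/2)−(10, 11)]
   so A = (15, 20)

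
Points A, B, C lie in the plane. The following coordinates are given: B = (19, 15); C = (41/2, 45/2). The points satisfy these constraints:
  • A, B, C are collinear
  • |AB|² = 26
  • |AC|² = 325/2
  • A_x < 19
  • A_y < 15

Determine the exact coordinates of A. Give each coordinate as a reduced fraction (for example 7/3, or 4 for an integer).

1. A_x = 18  [[A, B, C are collinear ⇒ -15/2x+3/2y+120=0] ∩ [|A−(19, 15)|²=26]]
2. A_y = 10  [[A, B, C are collinear ⇒ -15/2x+3/2y+120=0] ∩ [|A−(19, 15)|²=26]]
   so A = (18, 10)

A = (18, 10)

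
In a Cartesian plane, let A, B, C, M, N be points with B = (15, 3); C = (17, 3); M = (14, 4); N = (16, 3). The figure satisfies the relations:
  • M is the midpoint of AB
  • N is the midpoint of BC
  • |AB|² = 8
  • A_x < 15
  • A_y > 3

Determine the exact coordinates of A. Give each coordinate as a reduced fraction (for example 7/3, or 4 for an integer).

1. A_x = 13  [A = 2·M−B = 2·(14, 4)−(15, 3)]
2. A_y = 5  [A = 2·M−B = 2·(14, 4)−(15, 3)]
   so A = (13, 5)

A = (13, 5)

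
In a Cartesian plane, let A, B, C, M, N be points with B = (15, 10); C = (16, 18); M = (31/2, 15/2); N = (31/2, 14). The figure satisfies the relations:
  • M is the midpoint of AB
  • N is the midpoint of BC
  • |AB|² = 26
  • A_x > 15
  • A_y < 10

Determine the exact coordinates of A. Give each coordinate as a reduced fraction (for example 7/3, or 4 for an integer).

1. A_x = 16  [A = 2·M−B = 2·(31/2, 15/2)−(15, 10)]
2. A_y = 5  [A = 2·M−B = 2·(31/2, 15/2)−(15, 10)]
   so A = (16, 5)

A = (16, 5)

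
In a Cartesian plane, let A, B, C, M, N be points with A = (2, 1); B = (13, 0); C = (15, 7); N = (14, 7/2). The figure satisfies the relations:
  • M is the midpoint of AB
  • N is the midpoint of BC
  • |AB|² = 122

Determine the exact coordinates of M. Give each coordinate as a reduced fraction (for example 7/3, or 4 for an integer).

M = (15/2, 1/2)

1. M_x = 15/2  [2·M = A+B = (2, 1)+(13, 0)]
2. M_y = 1/2  [2·M = A+B = (2, 1)+(13, 0)]
   so M = (15/2, 1/2)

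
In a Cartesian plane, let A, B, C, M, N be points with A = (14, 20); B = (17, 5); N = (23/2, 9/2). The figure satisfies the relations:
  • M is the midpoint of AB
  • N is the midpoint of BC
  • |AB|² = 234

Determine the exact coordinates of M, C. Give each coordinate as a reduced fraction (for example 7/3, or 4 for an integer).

1. M_x = 31/2  [2·M = A+B = (14, 20)+(17, 5)]
2. M_y = 25/2  [2·M = A+B = (14, 20)+(17, 5)]
   so M = (31/2, 25/2)
3. C_x = 6  [C = 2·N−B = 2·(23/2, 9/2)−(17, 5)]
4. C_y = 4  [C = 2·N−B = 2·(23/2, 9/2)−(17, 5)]
   so C = (6, 4)

M = (31/2, 25/2)
C = (6, 4)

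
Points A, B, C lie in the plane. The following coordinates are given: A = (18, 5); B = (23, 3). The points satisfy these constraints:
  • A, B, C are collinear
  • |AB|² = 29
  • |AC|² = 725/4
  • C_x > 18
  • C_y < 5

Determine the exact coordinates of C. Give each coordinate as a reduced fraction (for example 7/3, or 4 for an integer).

1. C_x = 61/2  [[A, B, C are collinear ⇒ 2x+5y-61=0] ∩ [|C−(18, 5)|²=725/4]]
2. C_y = 0  [[A, B, C are collinear ⇒ 2x+5y-61=0] ∩ [|C−(18, 5)|²=725/4]]
   so C = (61/2, 0)

C = (61/2, 0)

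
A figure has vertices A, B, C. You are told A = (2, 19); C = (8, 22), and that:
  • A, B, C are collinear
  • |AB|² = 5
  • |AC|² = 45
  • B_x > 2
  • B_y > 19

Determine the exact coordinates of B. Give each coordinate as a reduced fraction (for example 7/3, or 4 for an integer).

1. B_x = 4  [[A, B, C are collinear ⇒ 3x-6y+108=0] ∩ [|B−(2, 19)|²=5]]
2. B_y = 20  [[A, B, C are collinear ⇒ 3x-6y+108=0] ∩ [|B−(2, 19)|²=5]]
   so B = (4, 20)

B = (4, 20)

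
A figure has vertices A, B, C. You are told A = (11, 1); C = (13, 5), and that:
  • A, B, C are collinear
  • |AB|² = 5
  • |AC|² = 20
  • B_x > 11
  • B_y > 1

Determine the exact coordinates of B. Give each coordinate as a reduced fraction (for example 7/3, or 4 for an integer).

1. B_x = 12  [[A, B, C are collinear ⇒ 4x-2y-42=0] ∩ [|B−(11, 1)|²=5]]
2. B_y = 3  [[A, B, C are collinear ⇒ 4x-2y-42=0] ∩ [|B−(11, 1)|²=5]]
   so B = (12, 3)

B = (12, 3)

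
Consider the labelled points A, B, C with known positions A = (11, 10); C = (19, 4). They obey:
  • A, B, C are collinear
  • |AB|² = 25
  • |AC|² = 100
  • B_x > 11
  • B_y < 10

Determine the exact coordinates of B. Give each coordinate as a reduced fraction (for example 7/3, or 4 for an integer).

1. B_x = 15  [[A, B, C are collinear ⇒ -6x-8y+146=0] ∩ [|B−(11, 10)|²=25]]
2. B_y = 7  [[A, B, C are collinear ⇒ -6x-8y+146=0] ∩ [|B−(11, 10)|²=25]]
   so B = (15, 7)

B = (15, 7)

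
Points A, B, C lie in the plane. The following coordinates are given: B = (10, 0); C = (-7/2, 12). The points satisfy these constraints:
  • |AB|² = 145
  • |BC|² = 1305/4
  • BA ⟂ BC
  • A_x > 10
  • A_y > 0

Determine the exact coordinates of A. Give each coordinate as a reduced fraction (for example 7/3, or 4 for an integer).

A = (18, 9)

1. A_x = 18  [[BA ⟂ BC ⇒ -27/2x+12y+135=0] ∩ [|A−(10, 0)|²=145]]
2. A_y = 9  [[BA ⟂ BC ⇒ -27/2x+12y+135=0] ∩ [|A−(10, 0)|²=145]]
   so A = (18, 9)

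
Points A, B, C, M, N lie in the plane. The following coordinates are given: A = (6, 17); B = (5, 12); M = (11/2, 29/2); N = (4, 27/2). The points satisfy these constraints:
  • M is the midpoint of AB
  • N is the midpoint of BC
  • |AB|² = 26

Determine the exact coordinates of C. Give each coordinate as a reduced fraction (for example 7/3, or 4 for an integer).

C = (3, 15)

1. C_x = 3  [C = 2·N−B = 2·(4, 27/2)−(5, 12)]
2. C_y = 15  [C = 2·N−B = 2·(4, 27/2)−(5, 12)]
   so C = (3, 15)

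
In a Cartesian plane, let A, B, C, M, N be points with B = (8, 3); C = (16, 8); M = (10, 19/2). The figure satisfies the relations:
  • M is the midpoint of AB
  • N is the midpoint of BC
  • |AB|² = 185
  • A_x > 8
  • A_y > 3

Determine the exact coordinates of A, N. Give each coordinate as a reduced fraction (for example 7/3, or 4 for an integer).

1. A_x = 12  [A = 2·M−B = 2·(10, 19/2)−(8, 3)]
2. A_y = 16  [A = 2·M−B = 2·(10, 19/2)−(8, 3)]
   so A = (12, 16)
3. N_x = 12  [2·N = B+C = (8, 3)+(16, 8)]
4. N_y = 11/2  [2·N = B+C = (8, 3)+(16, 8)]
   so N = (12, 11/2)

A = (12, 16)
N = (12, 11/2)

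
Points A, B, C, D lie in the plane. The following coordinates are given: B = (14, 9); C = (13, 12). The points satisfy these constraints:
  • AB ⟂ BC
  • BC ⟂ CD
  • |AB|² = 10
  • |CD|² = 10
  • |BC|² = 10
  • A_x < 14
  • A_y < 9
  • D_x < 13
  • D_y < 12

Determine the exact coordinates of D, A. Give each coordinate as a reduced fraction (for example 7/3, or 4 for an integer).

D = (10, 11)
A = (11, 8)

1. D_x = 10  [[BC ⟂ CD ⇒ -1x+3y-23=0] ∩ [|D−(13, 12)|²=10]]
2. D_y = 11  [[BC ⟂ CD ⇒ -1x+3y-23=0] ∩ [|D−(13, 12)|²=10]]
   so D = (10, 11)
3. A_x = 11  [[AB ⟂ BC ⇒ 1x-3y+13=0] ∩ [|A−(14, 9)|²=10]]
4. A_y = 8  [[AB ⟂ BC ⇒ 1x-3y+13=0] ∩ [|A−(14, 9)|²=10]]
   so A = (11, 8)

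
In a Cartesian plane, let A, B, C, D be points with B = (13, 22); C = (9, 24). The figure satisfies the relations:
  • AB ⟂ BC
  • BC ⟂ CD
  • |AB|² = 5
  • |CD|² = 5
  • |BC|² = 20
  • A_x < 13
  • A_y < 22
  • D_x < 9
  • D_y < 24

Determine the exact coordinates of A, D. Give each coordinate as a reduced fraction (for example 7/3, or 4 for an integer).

1. A_x = 12  [[AB ⟂ BC ⇒ 4x-2y-8=0] ∩ [|A−(13, 22)|²=5]]
2. A_y = 20  [[AB ⟂ BC ⇒ 4x-2y-8=0] ∩ [|A−(13, 22)|²=5]]
   so A = (12, 20)
3. D_x = 8  [[BC ⟂ CD ⇒ -4x+2y-12=0] ∩ [|D−(9, 24)|²=5]]
4. D_y = 22  [[BC ⟂ CD ⇒ -4x+2y-12=0] ∩ [|D−(9, 24)|²=5]]
   so D = (8, 22)

A = (12, 20)
D = (8, 22)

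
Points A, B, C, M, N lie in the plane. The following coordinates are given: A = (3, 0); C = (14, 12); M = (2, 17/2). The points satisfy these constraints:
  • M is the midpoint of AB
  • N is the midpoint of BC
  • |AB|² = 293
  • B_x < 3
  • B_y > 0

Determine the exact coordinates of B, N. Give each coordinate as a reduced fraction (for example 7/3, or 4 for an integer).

B = (1, 17)
N = (15/2, 29/2)

1. B_x = 1  [B = 2·M−A = 2·(2, 17/2)−(3, 0)]
2. B_y = 17  [B = 2·M−A = 2·(2, 17/2)−(3, 0)]
   so B = (1, 17)
3. N_x = 15/2  [2·N = B+C = (1, 17)+(14, 12)]
4. N_y = 29/2  [2·N = B+C = (1, 17)+(14, 12)]
   so N = (15/2, 29/2)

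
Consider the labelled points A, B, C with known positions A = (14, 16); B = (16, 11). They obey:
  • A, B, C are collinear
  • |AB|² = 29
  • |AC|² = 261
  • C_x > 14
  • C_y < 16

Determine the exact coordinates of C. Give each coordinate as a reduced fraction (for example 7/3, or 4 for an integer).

C = (20, 1)

1. C_x = 20  [[A, B, C are collinear ⇒ 5x+2y-102=0] ∩ [|C−(14, 16)|²=261]]
2. C_y = 1  [[A, B, C are collinear ⇒ 5x+2y-102=0] ∩ [|C−(14, 16)|²=261]]
   so C = (20, 1)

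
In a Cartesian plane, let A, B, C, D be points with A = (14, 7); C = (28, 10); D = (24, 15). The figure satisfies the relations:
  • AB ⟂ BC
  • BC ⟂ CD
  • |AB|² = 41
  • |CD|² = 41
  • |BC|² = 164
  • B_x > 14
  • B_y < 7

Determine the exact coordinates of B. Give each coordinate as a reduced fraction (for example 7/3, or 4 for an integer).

B = (18, 2)

1. B_x = 18  [[BC ⟂ CD ⇒ 4x-5y-62=0] ∩ [|B−(14, 7)|²=41]]
2. B_y = 2  [[BC ⟂ CD ⇒ 4x-5y-62=0] ∩ [|B−(14, 7)|²=41]]
   so B = (18, 2)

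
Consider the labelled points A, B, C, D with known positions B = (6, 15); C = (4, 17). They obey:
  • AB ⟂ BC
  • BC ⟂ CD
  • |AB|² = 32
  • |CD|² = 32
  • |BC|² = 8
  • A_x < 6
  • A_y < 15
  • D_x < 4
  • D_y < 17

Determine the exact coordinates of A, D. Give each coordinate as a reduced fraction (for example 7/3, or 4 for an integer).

1. A_x = 2  [[AB ⟂ BC ⇒ 2x-2y+18=0] ∩ [|A−(6, 15)|²=32]]
2. A_y = 11  [[AB ⟂ BC ⇒ 2x-2y+18=0] ∩ [|A−(6, 15)|²=32]]
   so A = (2, 11)
3. D_x = 0  [[BC ⟂ CD ⇒ -2x+2y-26=0] ∩ [|D−(4, 17)|²=32]]
4. D_y = 13  [[BC ⟂ CD ⇒ -2x+2y-26=0] ∩ [|D−(4, 17)|²=32]]
   so D = (0, 13)

A = (2, 11)
D = (0, 13)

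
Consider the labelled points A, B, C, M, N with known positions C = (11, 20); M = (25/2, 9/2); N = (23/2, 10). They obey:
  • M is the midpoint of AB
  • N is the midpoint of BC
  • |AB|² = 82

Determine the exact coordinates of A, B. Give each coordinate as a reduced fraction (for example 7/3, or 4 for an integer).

A = (13, 9)
B = (12, 0)

1. B_x = 12  [B = 2·N−C = 2·(23/2, 10)−(11, 20)]
2. B_y = 0  [B = 2·N−C = 2·(23/2, 10)−(11, 20)]
   so B = (12, 0)
3. A_x = 13  [A = 2·M−B = 2·(25/2, 9/2)−(12, 0)]
4. A_y = 9  [A = 2·M−B = 2·(25/2, 9/2)−(12, 0)]
   so A = (13, 9)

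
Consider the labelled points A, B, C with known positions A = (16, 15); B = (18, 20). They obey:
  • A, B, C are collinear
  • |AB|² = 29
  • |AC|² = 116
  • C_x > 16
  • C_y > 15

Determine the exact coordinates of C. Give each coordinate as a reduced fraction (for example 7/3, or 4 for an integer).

C = (20, 25)

1. C_x = 20  [[A, B, C are collinear ⇒ -5x+2y+50=0] ∩ [|C−(16, 15)|²=116]]
2. C_y = 25  [[A, B, C are collinear ⇒ -5x+2y+50=0] ∩ [|C−(16, 15)|²=116]]
   so C = (20, 25)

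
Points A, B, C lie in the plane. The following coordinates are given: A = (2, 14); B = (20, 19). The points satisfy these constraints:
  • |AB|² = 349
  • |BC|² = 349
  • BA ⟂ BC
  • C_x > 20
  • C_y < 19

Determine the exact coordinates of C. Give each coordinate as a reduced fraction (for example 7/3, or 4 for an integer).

1. C_x = 25  [[BA ⟂ BC ⇒ -18x-5y+455=0] ∩ [|C−(20, 19)|²=349]]
2. C_y = 1  [[BA ⟂ BC ⇒ -18x-5y+455=0] ∩ [|C−(20, 19)|²=349]]
   so C = (25, 1)

C = (25, 1)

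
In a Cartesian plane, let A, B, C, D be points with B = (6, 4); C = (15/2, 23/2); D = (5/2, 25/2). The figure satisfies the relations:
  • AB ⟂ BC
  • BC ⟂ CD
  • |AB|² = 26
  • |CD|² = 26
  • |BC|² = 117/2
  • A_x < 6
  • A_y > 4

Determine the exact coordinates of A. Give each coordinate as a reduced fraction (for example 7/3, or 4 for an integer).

1. A_x = 1  [[AB ⟂ BC ⇒ -3/2x-15/2y+39=0] ∩ [|A−(6, 4)|²=26]]
2. A_y = 5  [[AB ⟂ BC ⇒ -3/2x-15/2y+39=0] ∩ [|A−(6, 4)|²=26]]
   so A = (1, 5)

A = (1, 5)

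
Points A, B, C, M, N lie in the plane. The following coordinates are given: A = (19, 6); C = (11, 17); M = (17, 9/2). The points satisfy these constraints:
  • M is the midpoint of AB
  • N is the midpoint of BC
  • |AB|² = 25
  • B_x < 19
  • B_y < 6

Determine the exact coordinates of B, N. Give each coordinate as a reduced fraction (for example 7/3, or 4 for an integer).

B = (15, 3)
N = (13, 10)

1. B_x = 15  [B = 2·M−A = 2·(17, 9/2)−(19, 6)]
2. B_y = 3  [B = 2·M−A = 2·(17, 9/2)−(19, 6)]
   so B = (15, 3)
3. N_x = 13  [2·N = B+C = (15, 3)+(11, 17)]
4. N_y = 10  [2·N = B+C = (15, 3)+(11, 17)]
   so N = (13, 10)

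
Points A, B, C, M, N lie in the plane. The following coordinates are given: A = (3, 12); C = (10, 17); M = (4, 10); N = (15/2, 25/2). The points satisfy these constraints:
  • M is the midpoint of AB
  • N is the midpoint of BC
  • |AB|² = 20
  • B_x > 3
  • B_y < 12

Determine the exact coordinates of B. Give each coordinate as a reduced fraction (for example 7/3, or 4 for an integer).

1. B_x = 5  [B = 2·M−A = 2·(4, 10)−(3, 12)]
2. B_y = 8  [B = 2·M−A = 2·(4, 10)−(3, 12)]
   so B = (5, 8)

B = (5, 8)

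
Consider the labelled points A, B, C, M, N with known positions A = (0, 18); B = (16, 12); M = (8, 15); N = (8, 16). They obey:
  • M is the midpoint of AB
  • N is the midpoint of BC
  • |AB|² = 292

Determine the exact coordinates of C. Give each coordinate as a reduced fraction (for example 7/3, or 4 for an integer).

C = (0, 20)

1. C_x = 0  [C = 2·N−B = 2·(8, 16)−(16, 12)]
2. C_y = 20  [C = 2·N−B = 2·(8, 16)−(16, 12)]
   so C = (0, 20)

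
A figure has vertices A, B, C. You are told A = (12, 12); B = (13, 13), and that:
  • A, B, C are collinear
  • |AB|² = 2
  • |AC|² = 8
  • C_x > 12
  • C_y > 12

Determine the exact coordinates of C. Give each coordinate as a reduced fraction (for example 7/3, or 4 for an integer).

1. C_x = 14  [[A, B, C are collinear ⇒ -1x+1y=0] ∩ [|C−(12, 12)|²=8]]
2. C_y = 14  [[A, B, C are collinear ⇒ -1x+1y=0] ∩ [|C−(12, 12)|²=8]]
   so C = (14, 14)

C = (14, 14)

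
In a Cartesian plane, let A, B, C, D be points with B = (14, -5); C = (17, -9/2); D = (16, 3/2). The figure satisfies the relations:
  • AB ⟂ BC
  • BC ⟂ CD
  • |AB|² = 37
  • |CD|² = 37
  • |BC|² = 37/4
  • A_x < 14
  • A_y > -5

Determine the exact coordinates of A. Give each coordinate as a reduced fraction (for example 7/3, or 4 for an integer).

1. A_x = 13  [[AB ⟂ BC ⇒ -3x-1/2y+79/2=0] ∩ [|A−(14, -5)|²=37]]
2. A_y = 1  [[AB ⟂ BC ⇒ -3x-1/2y+79/2=0] ∩ [|A−(14, -5)|²=37]]
   so A = (13, 1)

A = (13, 1)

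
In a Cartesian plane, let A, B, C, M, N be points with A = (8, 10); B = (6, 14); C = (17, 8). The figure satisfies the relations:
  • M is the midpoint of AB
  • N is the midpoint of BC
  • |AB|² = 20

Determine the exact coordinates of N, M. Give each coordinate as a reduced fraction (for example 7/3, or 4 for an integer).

1. M_x = 7  [2·M = A+B = (8, 10)+(6, 14)]
2. M_y = 12  [2·M = A+B = (8, 10)+(6, 14)]
   so M = (7, 12)
3. N_x = 23/2  [2·N = B+C = (6, 14)+(17, 8)]
4. N_y = 11  [2·N = B+C = (6, 14)+(17, 8)]
   so N = (23/2, 11)

N = (23/2, 11)
M = (7, 12)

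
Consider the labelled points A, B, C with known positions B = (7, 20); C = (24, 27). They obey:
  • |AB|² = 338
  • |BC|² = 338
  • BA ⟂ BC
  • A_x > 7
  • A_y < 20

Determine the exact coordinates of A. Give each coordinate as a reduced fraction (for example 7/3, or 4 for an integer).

A = (14, 3)

1. A_x = 14  [[BA ⟂ BC ⇒ 17x+7y-259=0] ∩ [|A−(7, 20)|²=338]]
2. A_y = 3  [[BA ⟂ BC ⇒ 17x+7y-259=0] ∩ [|A−(7, 20)|²=338]]
   so A = (14, 3)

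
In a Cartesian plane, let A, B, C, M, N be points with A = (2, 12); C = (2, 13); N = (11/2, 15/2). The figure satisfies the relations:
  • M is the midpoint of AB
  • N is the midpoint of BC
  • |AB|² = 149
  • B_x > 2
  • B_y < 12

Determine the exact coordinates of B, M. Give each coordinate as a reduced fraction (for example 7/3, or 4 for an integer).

1. B_x = 9  [B = 2·N−C = 2·(11/2, 15/2)−(2, 13)]
2. B_y = 2  [B = 2·N−C = 2·(11/2, 15/2)−(2, 13)]
   so B = (9, 2)
3. M_x = 11/2  [2·M = A+B = (2, 12)+(9, 2)]
4. M_y = 7  [2·M = A+B = (2, 12)+(9, 2)]
   so M = (11/2, 7)

B = (9, 2)
M = (11/2, 7)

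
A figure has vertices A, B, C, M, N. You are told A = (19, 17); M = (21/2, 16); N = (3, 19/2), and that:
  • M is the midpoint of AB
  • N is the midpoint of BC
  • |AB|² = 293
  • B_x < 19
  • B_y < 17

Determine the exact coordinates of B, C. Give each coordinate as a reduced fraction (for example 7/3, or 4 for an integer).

B = (2, 15)
C = (4, 4)

1. B_x = 2  [B = 2·M−A = 2·(21/2, 16)−(19, 17)]
2. B_y = 15  [B = 2·M−A = 2·(21/2, 16)−(19, 17)]
   so B = (2, 15)
3. C_x = 4  [C = 2·N−B = 2·(3, 19/2)−(2, 15)]
4. C_y = 4  [C = 2·N−B = 2·(3, 19/2)−(2, 15)]
   so C = (4, 4)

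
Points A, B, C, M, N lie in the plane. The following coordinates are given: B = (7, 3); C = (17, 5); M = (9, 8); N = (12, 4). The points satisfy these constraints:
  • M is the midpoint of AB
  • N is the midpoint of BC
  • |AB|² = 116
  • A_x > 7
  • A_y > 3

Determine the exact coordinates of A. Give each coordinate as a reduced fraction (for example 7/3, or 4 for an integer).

A = (11, 13)

1. A_x = 11  [A = 2·M−B = 2·(9, 8)−(7, 3)]
2. A_y = 13  [A = 2·M−B = 2·(9, 8)−(7, 3)]
   so A = (11, 13)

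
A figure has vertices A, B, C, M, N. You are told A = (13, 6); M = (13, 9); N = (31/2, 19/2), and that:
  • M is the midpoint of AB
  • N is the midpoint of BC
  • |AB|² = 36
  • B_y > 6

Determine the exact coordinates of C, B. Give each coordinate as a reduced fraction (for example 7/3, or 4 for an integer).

1. B_x = 13  [B = 2·M−A = 2·(13, 9)−(13, 6)]
2. B_y = 12  [B = 2·M−A = 2·(13, 9)−(13, 6)]
   so B = (13, 12)
3. C_x = 18  [C = 2·N−B = 2·(31/2, 19/2)−(13, 12)]
4. C_y = 7  [C = 2·N−B = 2·(31/2, 19/2)−(13, 12)]
   so C = (18, 7)

C = (18, 7)
B = (13, 12)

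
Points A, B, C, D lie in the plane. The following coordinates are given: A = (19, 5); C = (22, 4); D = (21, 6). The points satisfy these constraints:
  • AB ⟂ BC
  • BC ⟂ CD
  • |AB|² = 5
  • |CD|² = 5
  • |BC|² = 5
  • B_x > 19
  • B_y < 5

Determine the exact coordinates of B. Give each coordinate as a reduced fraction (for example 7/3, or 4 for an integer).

B = (20, 3)

1. B_x = 20  [[BC ⟂ CD ⇒ 1x-2y-14=0] ∩ [|B−(19, 5)|²=5]]
2. B_y = 3  [[BC ⟂ CD ⇒ 1x-2y-14=0] ∩ [|B−(19, 5)|²=5]]
   so B = (20, 3)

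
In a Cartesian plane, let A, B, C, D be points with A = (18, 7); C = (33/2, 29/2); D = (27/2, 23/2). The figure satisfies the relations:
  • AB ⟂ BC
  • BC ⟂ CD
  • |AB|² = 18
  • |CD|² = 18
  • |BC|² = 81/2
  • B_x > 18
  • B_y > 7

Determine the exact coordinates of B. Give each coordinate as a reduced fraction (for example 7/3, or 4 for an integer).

1. B_x = 21  [[BC ⟂ CD ⇒ 3x+3y-93=0] ∩ [|B−(18, 7)|²=18]]
2. B_y = 10  [[BC ⟂ CD ⇒ 3x+3y-93=0] ∩ [|B−(18, 7)|²=18]]
   so B = (21, 10)

B = (21, 10)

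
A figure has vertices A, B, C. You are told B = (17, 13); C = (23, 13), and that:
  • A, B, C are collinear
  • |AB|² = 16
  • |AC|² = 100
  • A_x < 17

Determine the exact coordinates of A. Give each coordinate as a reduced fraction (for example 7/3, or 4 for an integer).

A = (13, 13)

1. A_x = 13  [[A, B, C are collinear ⇒ 6y-78=0] ∩ [|A−(17, 13)|²=16]]
2. A_y = 13  [[A, B, C are collinear ⇒ 6y-78=0] ∩ [|A−(17, 13)|²=16]]
   so A = (13, 13)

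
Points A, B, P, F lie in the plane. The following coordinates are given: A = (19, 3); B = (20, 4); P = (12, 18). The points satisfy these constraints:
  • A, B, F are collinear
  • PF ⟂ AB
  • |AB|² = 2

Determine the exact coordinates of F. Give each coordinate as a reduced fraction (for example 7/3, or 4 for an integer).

F = (23, 7)

1. F_x = 23  [[A, B, F are collinear ⇒ -1x+1y+16=0] ∩ [PF ⟂ AB ⇒ 1x+1y-30=0]]
2. F_y = 7  [[A, B, F are collinear ⇒ -1x+1y+16=0] ∩ [PF ⟂ AB ⇒ 1x+1y-30=0]]
   so F = (23, 7)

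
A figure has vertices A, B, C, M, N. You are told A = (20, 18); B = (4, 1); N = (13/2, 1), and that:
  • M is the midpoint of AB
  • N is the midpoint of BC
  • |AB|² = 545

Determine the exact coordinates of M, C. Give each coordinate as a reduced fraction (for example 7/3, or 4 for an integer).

M = (12, 19/2)
C = (9, 1)

1. M_x = 12  [2·M = A+B = (20, 18)+(4, 1)]
2. M_y = 19/2  [2·M = A+B = (20, 18)+(4, 1)]
   so M = (12, 19/2)
3. C_x = 9  [C = 2·N−B = 2·(13/2, 1)−(4, 1)]
4. C_y = 1  [C = 2·N−B = 2·(13/2, 1)−(4, 1)]
   so C = (9, 1)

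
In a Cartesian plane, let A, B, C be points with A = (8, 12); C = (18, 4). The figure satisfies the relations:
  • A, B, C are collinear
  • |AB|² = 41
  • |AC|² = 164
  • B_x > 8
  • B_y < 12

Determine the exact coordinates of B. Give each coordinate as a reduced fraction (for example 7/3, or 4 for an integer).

1. B_x = 13  [[A, B, C are collinear ⇒ -8x-10y+184=0] ∩ [|B−(8, 12)|²=41]]
2. B_y = 8  [[A, B, C are collinear ⇒ -8x-10y+184=0] ∩ [|B−(8, 12)|²=41]]
   so B = (13, 8)

B = (13, 8)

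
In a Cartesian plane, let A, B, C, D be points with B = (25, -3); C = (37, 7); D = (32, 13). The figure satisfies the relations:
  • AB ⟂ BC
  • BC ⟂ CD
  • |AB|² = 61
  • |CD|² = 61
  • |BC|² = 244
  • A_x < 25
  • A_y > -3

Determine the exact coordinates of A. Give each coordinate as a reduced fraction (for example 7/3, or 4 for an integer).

A = (20, 3)

1. A_x = 20  [[AB ⟂ BC ⇒ -12x-10y+270=0] ∩ [|A−(25, -3)|²=61]]
2. A_y = 3  [[AB ⟂ BC ⇒ -12x-10y+270=0] ∩ [|A−(25, -3)|²=61]]
   so A = (20, 3)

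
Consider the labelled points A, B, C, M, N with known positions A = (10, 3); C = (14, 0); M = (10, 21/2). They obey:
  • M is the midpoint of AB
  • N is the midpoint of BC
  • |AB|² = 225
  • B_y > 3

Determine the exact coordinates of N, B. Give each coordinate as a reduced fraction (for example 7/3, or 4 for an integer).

N = (12, 9)
B = (10, 18)

1. B_x = 10  [B = 2·M−A = 2·(10, 21/2)−(10, 3)]
2. B_y = 18  [B = 2·M−A = 2·(10, 21/2)−(10, 3)]
   so B = (10, 18)
3. N_x = 12  [2·N = B+C = (10, 18)+(14, 0)]
4. N_y = 9  [2·N = B+C = (10, 18)+(14, 0)]
   so N = (12, 9)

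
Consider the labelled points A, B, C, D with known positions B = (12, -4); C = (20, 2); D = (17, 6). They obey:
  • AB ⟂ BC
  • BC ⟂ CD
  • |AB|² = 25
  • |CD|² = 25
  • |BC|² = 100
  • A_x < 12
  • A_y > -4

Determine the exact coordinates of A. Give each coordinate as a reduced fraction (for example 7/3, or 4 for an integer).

1. A_x = 9  [[AB ⟂ BC ⇒ -8x-6y+72=0] ∩ [|A−(12, -4)|²=25]]
2. A_y = 0  [[AB ⟂ BC ⇒ -8x-6y+72=0] ∩ [|A−(12, -4)|²=25]]
   so A = (9, 0)

A = (9, 0)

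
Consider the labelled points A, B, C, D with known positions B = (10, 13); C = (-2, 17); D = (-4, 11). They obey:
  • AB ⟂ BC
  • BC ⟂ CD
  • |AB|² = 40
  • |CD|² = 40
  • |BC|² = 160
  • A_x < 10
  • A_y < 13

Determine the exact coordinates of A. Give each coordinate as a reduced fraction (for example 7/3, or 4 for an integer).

A = (8, 7)

1. A_x = 8  [[AB ⟂ BC ⇒ 12x-4y-68=0] ∩ [|A−(10, 13)|²=40]]
2. A_y = 7  [[AB ⟂ BC ⇒ 12x-4y-68=0] ∩ [|A−(10, 13)|²=40]]
   so A = (8, 7)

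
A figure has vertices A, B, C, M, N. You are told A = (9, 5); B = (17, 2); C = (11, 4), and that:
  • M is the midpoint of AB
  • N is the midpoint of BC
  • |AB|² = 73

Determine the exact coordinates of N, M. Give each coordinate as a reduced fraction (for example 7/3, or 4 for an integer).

1. M_x = 13  [2·M = A+B = (9, 5)+(17, 2)]
2. M_y = 7/2  [2·M = A+B = (9, 5)+(17, 2)]
   so M = (13, 7/2)
3. N_x = 14  [2·N = B+C = (17, 2)+(11, 4)]
4. N_y = 3  [2·N = B+C = (17, 2)+(11, 4)]
   so N = (14, 3)

N = (14, 3)
M = (13, 7/2)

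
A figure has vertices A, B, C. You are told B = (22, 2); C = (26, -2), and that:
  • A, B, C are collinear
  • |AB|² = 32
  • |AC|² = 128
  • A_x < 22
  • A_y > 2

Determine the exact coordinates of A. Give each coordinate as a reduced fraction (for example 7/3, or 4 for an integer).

1. A_x = 18  [[A, B, C are collinear ⇒ 4x+4y-96=0] ∩ [|A−(22, 2)|²=32]]
2. A_y = 6  [[A, B, C are collinear ⇒ 4x+4y-96=0] ∩ [|A−(22, 2)|²=32]]
   so A = (18, 6)

A = (18, 6)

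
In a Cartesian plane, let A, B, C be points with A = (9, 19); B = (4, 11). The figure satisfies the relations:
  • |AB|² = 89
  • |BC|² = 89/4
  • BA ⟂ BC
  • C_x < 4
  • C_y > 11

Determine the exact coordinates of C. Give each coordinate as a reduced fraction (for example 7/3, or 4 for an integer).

1. C_x = 0  [[BA ⟂ BC ⇒ 5x+8y-108=0] ∩ [|C−(4, 11)|²=89/4]]
2. C_y = 27/2  [[BA ⟂ BC ⇒ 5x+8y-108=0] ∩ [|C−(4, 11)|²=89/4]]
   so C = (0, 27/2)

C = (0, 27/2)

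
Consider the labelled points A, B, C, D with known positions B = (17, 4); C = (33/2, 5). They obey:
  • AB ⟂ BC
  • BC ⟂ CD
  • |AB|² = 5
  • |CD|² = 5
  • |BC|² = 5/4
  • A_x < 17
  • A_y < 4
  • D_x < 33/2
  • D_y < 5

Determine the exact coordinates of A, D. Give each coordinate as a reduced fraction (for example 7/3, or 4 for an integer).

A = (15, 3)
D = (29/2, 4)

1. A_x = 15  [[AB ⟂ BC ⇒ 1/2x-1y-9/2=0] ∩ [|A−(17, 4)|²=5]]
2. A_y = 3  [[AB ⟂ BC ⇒ 1/2x-1y-9/2=0] ∩ [|A−(17, 4)|²=5]]
   so A = (15, 3)
3. D_x = 29/2  [[BC ⟂ CD ⇒ -1/2x+1y+13/4=0] ∩ [|D−(33/2, 5)|²=5]]
4. D_y = 4  [[BC ⟂ CD ⇒ -1/2x+1y+13/4=0] ∩ [|D−(33/2, 5)|²=5]]
   so D = (29/2, 4)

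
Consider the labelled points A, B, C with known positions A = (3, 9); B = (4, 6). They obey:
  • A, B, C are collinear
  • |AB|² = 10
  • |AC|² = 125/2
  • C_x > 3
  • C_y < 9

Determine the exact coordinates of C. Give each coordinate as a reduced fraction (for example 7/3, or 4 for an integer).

1. C_x = 11/2  [[A, B, C are collinear ⇒ 3x+1y-18=0] ∩ [|C−(3, 9)|²=125/2]]
2. C_y = 3/2  [[A, B, C are collinear ⇒ 3x+1y-18=0] ∩ [|C−(3, 9)|²=125/2]]
   so C = (11/2, 3/2)

C = (11/2, 3/2)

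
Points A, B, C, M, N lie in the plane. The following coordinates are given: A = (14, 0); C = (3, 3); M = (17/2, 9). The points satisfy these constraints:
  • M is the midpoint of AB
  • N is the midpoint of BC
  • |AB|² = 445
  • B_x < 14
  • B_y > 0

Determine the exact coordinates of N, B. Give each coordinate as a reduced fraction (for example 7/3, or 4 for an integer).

1. B_x = 3  [B = 2·M−A = 2·(17/2, 9)−(14, 0)]
2. B_y = 18  [B = 2·M−A = 2·(17/2, 9)−(14, 0)]
   so B = (3, 18)
3. N_x = 3  [2·N = B+C = (3, 18)+(3, 3)]
4. N_y = 21/2  [2·N = B+C = (3, 18)+(3, 3)]
   so N = (3, 21/2)

N = (3, 21/2)
B = (3, 18)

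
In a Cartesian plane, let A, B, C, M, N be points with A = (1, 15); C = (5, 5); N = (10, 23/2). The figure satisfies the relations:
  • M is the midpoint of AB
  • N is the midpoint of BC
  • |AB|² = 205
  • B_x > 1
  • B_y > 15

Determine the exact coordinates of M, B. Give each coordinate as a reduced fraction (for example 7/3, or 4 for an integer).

M = (8, 33/2)
B = (15, 18)

1. B_x = 15  [B = 2·N−C = 2·(10, 23/2)−(5, 5)]
2. B_y = 18  [B = 2·N−C = 2·(10, 23/2)−(5, 5)]
   so B = (15, 18)
3. M_x = 8  [2·M = A+B = (1, 15)+(15, 18)]
4. M_y = 33/2  [2·M = A+B = (1, 15)+(15, 18)]
   so M = (8, 33/2)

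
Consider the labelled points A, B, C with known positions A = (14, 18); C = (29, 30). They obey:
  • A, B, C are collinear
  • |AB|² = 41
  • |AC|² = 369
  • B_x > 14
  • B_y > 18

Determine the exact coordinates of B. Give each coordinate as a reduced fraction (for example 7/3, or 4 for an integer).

B = (19, 22)

1. B_x = 19  [[A, B, C are collinear ⇒ 12x-15y+102=0] ∩ [|B−(14, 18)|²=41]]
2. B_y = 22  [[A, B, C are collinear ⇒ 12x-15y+102=0] ∩ [|B−(14, 18)|²=41]]
   so B = (19, 22)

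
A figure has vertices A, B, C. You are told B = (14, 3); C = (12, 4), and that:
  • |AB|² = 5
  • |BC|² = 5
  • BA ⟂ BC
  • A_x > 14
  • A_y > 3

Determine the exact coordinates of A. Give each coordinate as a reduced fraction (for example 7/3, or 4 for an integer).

1. A_x = 15  [[BA ⟂ BC ⇒ -2x+1y+25=0] ∩ [|A−(14, 3)|²=5]]
2. A_y = 5  [[BA ⟂ BC ⇒ -2x+1y+25=0] ∩ [|A−(14, 3)|²=5]]
   so A = (15, 5)

A = (15, 5)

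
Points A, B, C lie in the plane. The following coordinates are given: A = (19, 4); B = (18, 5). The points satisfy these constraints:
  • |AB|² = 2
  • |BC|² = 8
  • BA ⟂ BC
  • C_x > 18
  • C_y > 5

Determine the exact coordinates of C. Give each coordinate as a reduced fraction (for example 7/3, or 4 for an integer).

1. C_x = 20  [[BA ⟂ BC ⇒ 1x-1y-13=0] ∩ [|C−(18, 5)|²=8]]
2. C_y = 7  [[BA ⟂ BC ⇒ 1x-1y-13=0] ∩ [|C−(18, 5)|²=8]]
   so C = (20, 7)

C = (20, 7)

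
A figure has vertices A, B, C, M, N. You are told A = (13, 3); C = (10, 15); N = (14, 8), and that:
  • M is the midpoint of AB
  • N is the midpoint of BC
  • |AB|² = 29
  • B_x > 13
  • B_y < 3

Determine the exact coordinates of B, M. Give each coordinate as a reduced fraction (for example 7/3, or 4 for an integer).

1. B_x = 18  [B = 2·N−C = 2·(14, 8)−(10, 15)]
2. B_y = 1  [B = 2·N−C = 2·(14, 8)−(10, 15)]
   so B = (18, 1)
3. M_x = 31/2  [2·M = A+B = (13, 3)+(18, 1)]
4. M_y = 2  [2·M = A+B = (13, 3)+(18, 1)]
   so M = (31/2, 2)

B = (18, 1)
M = (31/2, 2)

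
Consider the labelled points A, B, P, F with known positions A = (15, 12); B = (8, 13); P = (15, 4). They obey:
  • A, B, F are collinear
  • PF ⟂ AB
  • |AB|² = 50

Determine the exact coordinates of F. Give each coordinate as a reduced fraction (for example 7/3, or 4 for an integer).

1. F_x = 403/25  [[A, B, F are collinear ⇒ -1x-7y+99=0] ∩ [PF ⟂ AB ⇒ -7x+1y+101=0]]
2. F_y = 296/25  [[A, B, F are collinear ⇒ -1x-7y+99=0] ∩ [PF ⟂ AB ⇒ -7x+1y+101=0]]
   so F = (403/25, 296/25)

F = (403/25, 296/25)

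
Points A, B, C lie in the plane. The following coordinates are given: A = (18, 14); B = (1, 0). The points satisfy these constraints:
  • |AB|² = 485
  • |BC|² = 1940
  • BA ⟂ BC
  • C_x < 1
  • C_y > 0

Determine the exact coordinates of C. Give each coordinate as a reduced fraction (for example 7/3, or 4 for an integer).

C = (-27, 34)

1. C_x = -27  [[BA ⟂ BC ⇒ 17x+14y-17=0] ∩ [|C−(1, 0)|²=1940]]
2. C_y = 34  [[BA ⟂ BC ⇒ 17x+14y-17=0] ∩ [|C−(1, 0)|²=1940]]
   so C = (-27, 34)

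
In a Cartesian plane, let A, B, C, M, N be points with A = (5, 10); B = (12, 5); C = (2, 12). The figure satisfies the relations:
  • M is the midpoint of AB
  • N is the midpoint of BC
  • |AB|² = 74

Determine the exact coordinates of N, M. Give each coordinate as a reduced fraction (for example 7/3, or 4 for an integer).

1. M_x = 17/2  [2·M = A+B = (5, 10)+(12, 5)]
2. M_y = 15/2  [2·M = A+B = (5, 10)+(12, 5)]
   so M = (17/2, 15/2)
3. N_x = 7  [2·N = B+C = (12, 5)+(2, 12)]
4. N_y = 17/2  [2·N = B+C = (12, 5)+(2, 12)]
   so N = (7, 17/2)

N = (7, 17/2)
M = (17/2, 15/2)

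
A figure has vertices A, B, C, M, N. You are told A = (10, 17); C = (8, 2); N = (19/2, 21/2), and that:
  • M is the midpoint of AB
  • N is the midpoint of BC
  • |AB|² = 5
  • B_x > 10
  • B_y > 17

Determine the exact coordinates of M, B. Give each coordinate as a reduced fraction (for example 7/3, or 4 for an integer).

1. B_x = 11  [B = 2·N−C = 2·(19/2, 21/2)−(8, 2)]
2. B_y = 19  [B = 2·N−C = 2·(19/2, 21/2)−(8, 2)]
   so B = (11, 19)
3. M_x = 21/2  [2·M = A+B = (10, 17)+(11, 19)]
4. M_y = 18  [2·M = A+B = (10, 17)+(11, 19)]
   so M = (21/2, 18)

M = (21/2, 18)
B = (11, 19)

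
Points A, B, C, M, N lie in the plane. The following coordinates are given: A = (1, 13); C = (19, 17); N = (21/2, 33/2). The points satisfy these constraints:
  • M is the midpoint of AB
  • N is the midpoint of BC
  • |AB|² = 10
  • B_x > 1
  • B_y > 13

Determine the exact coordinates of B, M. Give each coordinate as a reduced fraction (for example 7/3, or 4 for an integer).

1. B_x = 2  [B = 2·N−C = 2·(21/2, 33/2)−(19, 17)]
2. B_y = 16  [B = 2·N−C = 2·(21/2, 33/2)−(19, 17)]
   so B = (2, 16)
3. M_x = 3/2  [2·M = A+B = (1, 13)+(2, 16)]
4. M_y = 29/2  [2·M = A+B = (1, 13)+(2, 16)]
   so M = (3/2, 29/2)

B = (2, 16)
M = (3/2, 29/2)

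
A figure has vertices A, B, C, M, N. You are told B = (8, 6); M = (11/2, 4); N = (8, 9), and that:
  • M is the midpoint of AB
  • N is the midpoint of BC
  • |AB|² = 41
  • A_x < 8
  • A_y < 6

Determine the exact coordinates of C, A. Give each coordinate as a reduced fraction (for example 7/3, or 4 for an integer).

C = (8, 12)
A = (3, 2)

1. A_x = 3  [A = 2·M−B = 2·(11/2, 4)−(8, 6)]
2. A_y = 2  [A = 2·M−B = 2·(11/2, 4)−(8, 6)]
   so A = (3, 2)
3. C_x = 8  [C = 2·N−B = 2·(8, 9)−(8, 6)]
4. C_y = 12  [C = 2·N−B = 2·(8, 9)−(8, 6)]
   so C = (8, 12)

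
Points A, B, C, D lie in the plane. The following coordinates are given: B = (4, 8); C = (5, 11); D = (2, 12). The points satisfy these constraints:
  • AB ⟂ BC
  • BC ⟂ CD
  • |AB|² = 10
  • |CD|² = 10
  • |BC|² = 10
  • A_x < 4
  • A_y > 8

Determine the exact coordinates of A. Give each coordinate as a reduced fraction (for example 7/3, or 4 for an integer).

1. A_x = 1  [[AB ⟂ BC ⇒ -1x-3y+28=0] ∩ [|A−(4, 8)|²=10]]
2. A_y = 9  [[AB ⟂ BC ⇒ -1x-3y+28=0] ∩ [|A−(4, 8)|²=10]]
   so A = (1, 9)

A = (1, 9)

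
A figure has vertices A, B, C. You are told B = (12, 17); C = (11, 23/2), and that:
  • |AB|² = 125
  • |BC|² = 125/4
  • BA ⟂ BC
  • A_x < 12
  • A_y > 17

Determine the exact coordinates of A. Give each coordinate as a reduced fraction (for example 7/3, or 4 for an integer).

A = (1, 19)

1. A_x = 1  [[BA ⟂ BC ⇒ -1x-11/2y+211/2=0] ∩ [|A−(12, 17)|²=125]]
2. A_y = 19  [[BA ⟂ BC ⇒ -1x-11/2y+211/2=0] ∩ [|A−(12, 17)|²=125]]
   so A = (1, 19)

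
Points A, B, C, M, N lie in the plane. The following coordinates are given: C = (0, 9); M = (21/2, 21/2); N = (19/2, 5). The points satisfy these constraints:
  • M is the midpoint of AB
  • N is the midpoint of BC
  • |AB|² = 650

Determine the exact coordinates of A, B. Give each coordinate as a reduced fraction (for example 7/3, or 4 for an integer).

A = (2, 20)
B = (19, 1)

1. B_x = 19  [B = 2·N−C = 2·(19/2, 5)−(0, 9)]
2. B_y = 1  [B = 2·N−C = 2·(19/2, 5)−(0, 9)]
   so B = (19, 1)
3. A_x = 2  [A = 2·M−B = 2·(21/2, 21/2)−(19, 1)]
4. A_y = 20  [A = 2·M−B = 2·(21/2, 21/2)−(19, 1)]
   so A = (2, 20)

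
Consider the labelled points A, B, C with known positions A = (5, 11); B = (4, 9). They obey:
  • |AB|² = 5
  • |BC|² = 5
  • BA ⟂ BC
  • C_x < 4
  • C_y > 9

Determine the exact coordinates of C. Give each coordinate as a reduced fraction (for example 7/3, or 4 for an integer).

1. C_x = 2  [[BA ⟂ BC ⇒ 1x+2y-22=0] ∩ [|C−(4, 9)|²=5]]
2. C_y = 10  [[BA ⟂ BC ⇒ 1x+2y-22=0] ∩ [|C−(4, 9)|²=5]]
   so C = (2, 10)

C = (2, 10)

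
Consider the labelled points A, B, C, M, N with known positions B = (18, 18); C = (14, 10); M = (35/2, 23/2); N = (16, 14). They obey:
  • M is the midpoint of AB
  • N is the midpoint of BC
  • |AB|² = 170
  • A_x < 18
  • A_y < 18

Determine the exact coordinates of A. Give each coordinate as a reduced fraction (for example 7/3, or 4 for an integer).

1. A_x = 17  [A = 2·M−B = 2·(35/2, 23/2)−(18, 18)]
2. A_y = 5  [A = 2·M−B = 2·(35/2, 23/2)−(18, 18)]
   so A = (17, 5)

A = (17, 5)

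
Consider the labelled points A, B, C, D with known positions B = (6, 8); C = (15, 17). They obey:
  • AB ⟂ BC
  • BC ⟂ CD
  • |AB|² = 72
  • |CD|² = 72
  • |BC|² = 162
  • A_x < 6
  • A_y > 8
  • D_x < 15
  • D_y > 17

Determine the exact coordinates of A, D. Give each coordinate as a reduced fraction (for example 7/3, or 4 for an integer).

A = (0, 14)
D = (9, 23)

1. A_x = 0  [[AB ⟂ BC ⇒ -9x-9y+126=0] ∩ [|A−(6, 8)|²=72]]
2. A_y = 14  [[AB ⟂ BC ⇒ -9x-9y+126=0] ∩ [|A−(6, 8)|²=72]]
   so A = (0, 14)
3. D_x = 9  [[BC ⟂ CD ⇒ 9x+9y-288=0] ∩ [|D−(15, 17)|²=72]]
4. D_y = 23  [[BC ⟂ CD ⇒ 9x+9y-288=0] ∩ [|D−(15, 17)|²=72]]
   so D = (9, 23)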